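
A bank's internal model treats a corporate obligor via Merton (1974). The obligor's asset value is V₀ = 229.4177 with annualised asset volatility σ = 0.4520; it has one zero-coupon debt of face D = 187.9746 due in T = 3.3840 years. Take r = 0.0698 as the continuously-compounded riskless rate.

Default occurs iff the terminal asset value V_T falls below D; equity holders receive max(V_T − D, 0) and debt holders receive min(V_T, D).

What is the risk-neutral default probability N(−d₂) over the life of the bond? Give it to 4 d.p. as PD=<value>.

d₁ = [ln(V₀/D) + (r + σ²/2)T] / (σ√T)
   = [ln(229.4177/187.9746) + (0.0698 + 0.5·0.4520²)·3.3840] / (0.4520·√3.3840)
   = [0.199238 + 0.581886] / 0.831483 = 0.939433
d₂ = d₁ − σ√T = 0.939433 − 0.831483 = 0.107950
risk-neutral PD = N(−d₂) = N(-0.107950) = 0.457018

PD=0.4570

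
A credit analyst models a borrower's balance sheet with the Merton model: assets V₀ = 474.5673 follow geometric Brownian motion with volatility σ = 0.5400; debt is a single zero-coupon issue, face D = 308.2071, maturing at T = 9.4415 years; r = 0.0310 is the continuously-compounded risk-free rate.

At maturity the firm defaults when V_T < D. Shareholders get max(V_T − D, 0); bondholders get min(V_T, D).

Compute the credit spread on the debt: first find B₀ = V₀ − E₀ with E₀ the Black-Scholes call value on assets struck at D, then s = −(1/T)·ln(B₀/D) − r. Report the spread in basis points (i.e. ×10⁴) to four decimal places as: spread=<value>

spread=615.8509

d₁ = [ln(V₀/D) + (r + σ²/2)T] / (σ√T)
   = [ln(474.5673/308.2071) + (0.0310 + 0.5·0.5400²)·9.4415] / (0.5400·√9.4415)
   = [0.431631 + 1.669257] / 1.659259 = 1.266161
d₂ = d₁ − σ√T = 1.266161 − 1.659259 = -0.393099
N(d₁) = 0.897272,  N(d₂) = 0.347123,  e^(−rT) = 0.746256
E₀ = V₀·N(d₁) − D·e^(−rT)·N(d₂)
   = 474.5673·0.897272 − 308.2071·0.746256·0.347123 = 345.977199
B₀ = V₀ − E₀ = 474.5673 − 345.977199 = 128.590101
spread = −(1/T)·ln(B₀/D) − r = −(1/9.4415)·ln(128.590101/308.2071) − 0.0310 = 0.06158509
in basis points: 0.06158509 × 10⁴ = 615.8509 bp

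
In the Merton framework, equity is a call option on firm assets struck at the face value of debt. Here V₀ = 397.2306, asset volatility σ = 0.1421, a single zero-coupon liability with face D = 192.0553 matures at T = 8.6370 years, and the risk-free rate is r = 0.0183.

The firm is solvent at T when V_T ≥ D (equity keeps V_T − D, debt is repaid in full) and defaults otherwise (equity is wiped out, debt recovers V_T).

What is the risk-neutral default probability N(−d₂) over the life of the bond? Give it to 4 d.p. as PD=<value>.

d₁ = [ln(V₀/D) + (r + σ²/2)T] / (σ√T)
   = [ln(397.2306/192.0553) + (0.0183 + 0.5·0.1421²)·8.6370] / (0.1421·√8.6370)
   = [0.726734 + 0.245258] / 0.417614 = 2.327486
d₂ = d₁ − σ√T = 2.327486 − 0.417614 = 1.909871
risk-neutral PD = N(−d₂) = N(-1.909871) = 0.028075

PD=0.0281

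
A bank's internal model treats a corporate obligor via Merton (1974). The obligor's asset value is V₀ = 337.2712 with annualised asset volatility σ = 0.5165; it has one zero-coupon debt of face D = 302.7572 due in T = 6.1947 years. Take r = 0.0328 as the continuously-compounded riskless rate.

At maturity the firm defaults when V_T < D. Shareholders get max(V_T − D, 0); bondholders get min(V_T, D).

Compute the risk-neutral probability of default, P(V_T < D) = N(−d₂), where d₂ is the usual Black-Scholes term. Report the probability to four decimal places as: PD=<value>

PD=0.6557

d₁ = [ln(V₀/D) + (r + σ²/2)T] / (σ√T)
   = [ln(337.2712/302.7572) + (0.0328 + 0.5·0.5165²)·6.1947] / (0.5165·√6.1947)
   = [0.107956 + 1.029473] / 1.285525 = 0.884798
d₂ = d₁ − σ√T = 0.884798 − 1.285525 = -0.400727
risk-neutral PD = N(−d₂) = N(0.400727) = 0.655689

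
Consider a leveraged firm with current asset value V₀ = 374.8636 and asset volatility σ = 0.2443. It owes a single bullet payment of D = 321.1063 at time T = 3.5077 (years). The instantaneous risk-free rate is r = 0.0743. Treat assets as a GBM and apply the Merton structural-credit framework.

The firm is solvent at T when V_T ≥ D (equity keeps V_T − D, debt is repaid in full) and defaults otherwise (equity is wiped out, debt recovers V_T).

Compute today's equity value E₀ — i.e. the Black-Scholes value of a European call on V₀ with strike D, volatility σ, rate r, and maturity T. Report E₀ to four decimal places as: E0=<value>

d₁ = [ln(V₀/D) + (r + σ²/2)T] / (σ√T)
   = [ln(374.8636/321.1063) + (0.0743 + 0.5·0.2443²)·3.5077] / (0.2443·√3.5077)
   = [0.154790 + 0.365296] / 0.457546 = 1.136686
d₂ = d₁ − σ√T = 1.136686 − 0.457546 = 0.679141
N(d₁) = 0.872165,  N(d₂) = 0.751476,  e^(−rT) = 0.770572
E₀ = V₀·N(d₁) − D·e^(−rT)·N(d₂)
   = 374.8636·0.872165 − 321.1063·0.770572·0.751476 = 141.001258

E0=141.0013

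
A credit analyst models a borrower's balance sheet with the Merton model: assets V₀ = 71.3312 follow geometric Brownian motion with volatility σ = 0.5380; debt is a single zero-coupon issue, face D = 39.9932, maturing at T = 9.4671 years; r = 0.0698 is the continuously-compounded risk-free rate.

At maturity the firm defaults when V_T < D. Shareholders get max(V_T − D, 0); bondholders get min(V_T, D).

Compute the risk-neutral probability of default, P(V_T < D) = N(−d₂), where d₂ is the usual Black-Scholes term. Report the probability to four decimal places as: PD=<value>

d₁ = [ln(V₀/D) + (r + σ²/2)T] / (σ√T)
   = [ln(71.3312/39.9932) + (0.0698 + 0.5·0.5380²)·9.4671] / (0.5380·√9.4671)
   = [0.578624 + 2.030901] / 1.655354 = 1.576416
d₂ = d₁ − σ√T = 1.576416 − 1.655354 = -0.078938
risk-neutral PD = N(−d₂) = N(0.078938) = 0.531459

PD=0.5315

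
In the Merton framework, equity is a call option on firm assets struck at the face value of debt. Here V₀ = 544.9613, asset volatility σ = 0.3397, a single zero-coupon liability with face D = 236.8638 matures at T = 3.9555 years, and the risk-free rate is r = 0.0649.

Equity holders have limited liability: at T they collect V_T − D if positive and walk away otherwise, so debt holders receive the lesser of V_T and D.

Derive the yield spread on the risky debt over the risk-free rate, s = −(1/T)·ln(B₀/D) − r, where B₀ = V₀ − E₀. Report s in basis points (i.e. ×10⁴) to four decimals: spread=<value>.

d₁ = [ln(V₀/D) + (r + σ²/2)T] / (σ√T)
   = [ln(544.9613/236.8638) + (0.0649 + 0.5·0.3397²)·3.9555] / (0.3397·√3.9555)
   = [0.833229 + 0.484937] / 0.675610 = 1.951075
d₂ = d₁ − σ√T = 1.951075 − 0.675610 = 1.275464
N(d₁) = 0.974476,  N(d₂) = 0.898928,  e^(−rT) = 0.773591
E₀ = V₀·N(d₁) − D·e^(−rT)·N(d₂)
   = 544.9613·0.974476 − 236.8638·0.773591·0.898928 = 366.336039
B₀ = V₀ − E₀ = 544.9613 − 366.336039 = 178.625261
spread = −(1/T)·ln(B₀/D) − r = −(1/3.9555)·ln(178.625261/236.8638) − 0.0649 = 0.00644248
in basis points: 0.00644248 × 10⁴ = 64.4248 bp

spread=64.4248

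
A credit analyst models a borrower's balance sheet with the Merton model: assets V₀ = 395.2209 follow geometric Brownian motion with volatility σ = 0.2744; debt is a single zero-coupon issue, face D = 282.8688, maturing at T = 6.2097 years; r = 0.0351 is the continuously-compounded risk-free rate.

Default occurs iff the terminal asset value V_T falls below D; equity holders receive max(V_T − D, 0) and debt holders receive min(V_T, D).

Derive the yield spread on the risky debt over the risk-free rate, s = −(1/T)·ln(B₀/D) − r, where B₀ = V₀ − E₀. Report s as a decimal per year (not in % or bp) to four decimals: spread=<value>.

spread=0.0175

d₁ = [ln(V₀/D) + (r + σ²/2)T] / (σ√T)
   = [ln(395.2209/282.8688) + (0.0351 + 0.5·0.2744²)·6.2097] / (0.2744·√6.2097)
   = [0.334462 + 0.451741] / 0.683785 = 1.149781
d₂ = d₁ − σ√T = 1.149781 − 0.683785 = 0.465997
N(d₁) = 0.874883,  N(d₂) = 0.679391,  e^(−rT) = 0.804157
E₀ = V₀·N(d₁) − D·e^(−rT)·N(d₂)
   = 395.2209·0.874883 − 282.8688·0.804157·0.679391 = 191.230308
B₀ = V₀ − E₀ = 395.2209 − 191.230308 = 203.990592
spread = −(1/T)·ln(B₀/D) − r = −(1/6.2097)·ln(203.990592/282.8688) − 0.0351 = 0.01754494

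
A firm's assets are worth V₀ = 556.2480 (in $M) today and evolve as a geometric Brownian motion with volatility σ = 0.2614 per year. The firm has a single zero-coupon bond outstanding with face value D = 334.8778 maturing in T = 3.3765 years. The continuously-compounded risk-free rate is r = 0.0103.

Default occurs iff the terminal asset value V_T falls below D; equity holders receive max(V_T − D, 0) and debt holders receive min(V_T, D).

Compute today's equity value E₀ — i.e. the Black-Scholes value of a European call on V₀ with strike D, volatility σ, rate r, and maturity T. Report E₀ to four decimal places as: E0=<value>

d₁ = [ln(V₀/D) + (r + σ²/2)T] / (σ√T)
   = [ln(556.2480/334.8778) + (0.0103 + 0.5·0.2614²)·3.3765] / (0.2614·√3.3765)
   = [0.507449 + 0.150136] / 0.480329 = 1.369029
d₂ = d₁ − σ√T = 1.369029 − 0.480329 = 0.888700
N(d₁) = 0.914505,  N(d₂) = 0.812918,  e^(−rT) = 0.965820
E₀ = V₀·N(d₁) − D·e^(−rT)·N(d₂)
   = 556.2480·0.914505 − 334.8778·0.965820·0.812918 = 245.768195

E0=245.7682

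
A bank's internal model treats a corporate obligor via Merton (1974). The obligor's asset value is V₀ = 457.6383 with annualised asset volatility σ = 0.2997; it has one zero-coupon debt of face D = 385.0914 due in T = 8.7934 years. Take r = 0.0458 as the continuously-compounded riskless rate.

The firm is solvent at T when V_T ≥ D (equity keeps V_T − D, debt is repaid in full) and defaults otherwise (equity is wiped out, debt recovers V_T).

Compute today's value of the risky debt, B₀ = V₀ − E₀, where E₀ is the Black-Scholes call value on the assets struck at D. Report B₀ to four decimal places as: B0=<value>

B0=212.3352

d₁ = [ln(V₀/D) + (r + σ²/2)T] / (σ√T)
   = [ln(457.6383/385.0914) + (0.0458 + 0.5·0.2997²)·8.7934] / (0.2997·√8.7934)
   = [0.172598 + 0.797650] / 0.888720 = 1.091736
d₂ = d₁ − σ√T = 1.091736 − 0.888720 = 0.203016
N(d₁) = 0.862525,  N(d₂) = 0.580439,  e^(−rT) = 0.668487
E₀ = V₀·N(d₁) − D·e^(−rT)·N(d₂)
   = 457.6383·0.862525 − 385.0914·0.668487·0.580439 = 245.303090
B₀ = V₀ − E₀ = 457.6383 − 245.303090 = 212.335210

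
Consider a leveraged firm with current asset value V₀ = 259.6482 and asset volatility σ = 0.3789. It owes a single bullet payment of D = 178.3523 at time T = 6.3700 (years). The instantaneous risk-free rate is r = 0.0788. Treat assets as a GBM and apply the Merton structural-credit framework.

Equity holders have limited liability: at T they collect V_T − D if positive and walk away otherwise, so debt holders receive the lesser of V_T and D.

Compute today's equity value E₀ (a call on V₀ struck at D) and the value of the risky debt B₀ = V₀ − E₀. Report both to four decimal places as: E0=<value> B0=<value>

E0=166.1959 B0=93.4523

d₁ = [ln(V₀/D) + (r + σ²/2)T] / (σ√T)
   = [ln(259.6482/178.3523) + (0.0788 + 0.5·0.3789²)·6.3700] / (0.3789·√6.3700)
   = [0.375567 + 0.959211] / 0.956300 = 1.395773
d₂ = d₁ − σ√T = 1.395773 − 0.956300 = 0.439472
N(d₁) = 0.918609,  N(d₂) = 0.669840,  e^(−rT) = 0.605345
E₀ = V₀·N(d₁) − D·e^(−rT)·N(d₂)
   = 259.6482·0.918609 − 178.3523·0.605345·0.669840 = 166.195903
B₀ = V₀ − E₀ = 259.6482 − 166.195903 = 93.452297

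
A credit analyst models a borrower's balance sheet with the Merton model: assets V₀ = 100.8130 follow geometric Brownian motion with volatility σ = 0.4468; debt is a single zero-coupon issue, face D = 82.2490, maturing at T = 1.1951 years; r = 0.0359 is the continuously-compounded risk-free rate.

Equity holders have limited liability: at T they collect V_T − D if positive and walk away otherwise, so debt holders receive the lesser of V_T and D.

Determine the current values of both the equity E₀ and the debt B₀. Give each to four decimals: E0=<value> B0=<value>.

E0=30.4395 B0=70.3735

d₁ = [ln(V₀/D) + (r + σ²/2)T] / (σ√T)
   = [ln(100.8130/82.2490) + (0.0359 + 0.5·0.4468²)·1.1951] / (0.4468·√1.1951)
   = [0.203516 + 0.162193] / 0.488445 = 0.748722
d₂ = d₁ − σ√T = 0.748722 − 0.488445 = 0.260277
N(d₁) = 0.772988,  N(d₂) = 0.602675,  e^(−rT) = 0.958003
E₀ = V₀·N(d₁) − D·e^(−rT)·N(d₂)
   = 100.8130·0.772988 − 82.2490·0.958003·0.602675 = 30.439529
B₀ = V₀ − E₀ = 100.8130 − 30.439529 = 70.373471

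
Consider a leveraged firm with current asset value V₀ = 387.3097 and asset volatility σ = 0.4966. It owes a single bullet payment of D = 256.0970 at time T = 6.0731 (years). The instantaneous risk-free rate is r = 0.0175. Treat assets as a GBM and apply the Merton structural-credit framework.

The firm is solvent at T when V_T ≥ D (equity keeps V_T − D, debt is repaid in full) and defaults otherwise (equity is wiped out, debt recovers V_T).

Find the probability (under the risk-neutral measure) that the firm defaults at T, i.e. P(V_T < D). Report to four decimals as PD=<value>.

PD=0.5742

d₁ = [ln(V₀/D) + (r + σ²/2)T] / (σ√T)
   = [ln(387.3097/256.0970) + (0.0175 + 0.5·0.4966²)·6.0731] / (0.4966·√6.0731)
   = [0.413668 + 0.855128] / 1.223804 = 1.036764
d₂ = d₁ − σ√T = 1.036764 − 1.223804 = -0.187040
risk-neutral PD = N(−d₂) = N(0.187040) = 0.574185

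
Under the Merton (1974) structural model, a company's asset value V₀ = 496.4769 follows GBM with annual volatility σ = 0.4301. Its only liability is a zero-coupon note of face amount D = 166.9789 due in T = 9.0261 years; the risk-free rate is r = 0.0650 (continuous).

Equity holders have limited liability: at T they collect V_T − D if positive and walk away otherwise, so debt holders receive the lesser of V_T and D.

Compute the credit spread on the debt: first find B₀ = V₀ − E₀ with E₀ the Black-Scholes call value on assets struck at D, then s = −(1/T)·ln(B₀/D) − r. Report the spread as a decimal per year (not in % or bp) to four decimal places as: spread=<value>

spread=0.0140

d₁ = [ln(V₀/D) + (r + σ²/2)T] / (σ√T)
   = [ln(496.4769/166.9789) + (0.0650 + 0.5·0.4301²)·9.0261] / (0.4301·√9.0261)
   = [1.089669 + 1.421548] / 1.292170 = 1.943411
d₂ = d₁ − σ√T = 1.943411 − 1.292170 = 0.651242
N(d₁) = 0.974017,  N(d₂) = 0.742555,  e^(−rT) = 0.556162
E₀ = V₀·N(d₁) − D·e^(−rT)·N(d₂)
   = 496.4769·0.974017 − 166.9789·0.556162·0.742555 = 414.617808
B₀ = V₀ − E₀ = 496.4769 − 414.617808 = 81.859092
spread = −(1/T)·ln(B₀/D) − r = −(1/9.0261)·ln(81.859092/166.9789) − 0.0650 = 0.01397853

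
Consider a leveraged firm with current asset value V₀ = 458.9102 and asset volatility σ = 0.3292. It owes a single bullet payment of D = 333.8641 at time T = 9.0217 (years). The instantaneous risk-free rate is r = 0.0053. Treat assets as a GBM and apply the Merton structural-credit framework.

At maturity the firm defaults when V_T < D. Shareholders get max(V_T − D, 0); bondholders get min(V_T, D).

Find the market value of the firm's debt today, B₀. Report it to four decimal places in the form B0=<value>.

B0=232.2680

d₁ = [ln(V₀/D) + (r + σ²/2)T] / (σ√T)
   = [ln(458.9102/333.8641) + (0.0053 + 0.5·0.3292²)·9.0217] / (0.3292·√9.0217)
   = [0.318121 + 0.536668] / 0.988790 = 0.864479
d₂ = d₁ − σ√T = 0.864479 − 0.988790 = -0.124311
N(d₁) = 0.806338,  N(d₂) = 0.450535,  e^(−rT) = 0.953310
E₀ = V₀·N(d₁) − D·e^(−rT)·N(d₂)
   = 458.9102·0.806338 − 333.8641·0.953310·0.450535 = 226.642196
B₀ = V₀ − E₀ = 458.9102 − 226.642196 = 232.268004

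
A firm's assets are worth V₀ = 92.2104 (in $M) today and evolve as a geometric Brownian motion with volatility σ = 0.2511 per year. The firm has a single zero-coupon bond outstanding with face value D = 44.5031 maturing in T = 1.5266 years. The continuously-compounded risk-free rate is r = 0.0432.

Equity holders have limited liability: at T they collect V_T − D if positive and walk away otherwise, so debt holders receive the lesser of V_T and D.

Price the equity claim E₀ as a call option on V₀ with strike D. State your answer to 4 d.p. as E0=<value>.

d₁ = [ln(V₀/D) + (r + σ²/2)T] / (σ√T)
   = [ln(92.2104/44.5031) + (0.0432 + 0.5·0.2511²)·1.5266] / (0.2511·√1.5266)
   = [0.728514 + 0.114076] / 0.310248 = 2.715858
d₂ = d₁ − σ√T = 2.715858 − 0.310248 = 2.405610
N(d₁) = 0.996695,  N(d₂) = 0.991927,  e^(−rT) = 0.936178
E₀ = V₀·N(d₁) − D·e^(−rT)·N(d₂)
   = 92.2104·0.996695 − 44.5031·0.936178·0.991927 = 50.579114

E0=50.5791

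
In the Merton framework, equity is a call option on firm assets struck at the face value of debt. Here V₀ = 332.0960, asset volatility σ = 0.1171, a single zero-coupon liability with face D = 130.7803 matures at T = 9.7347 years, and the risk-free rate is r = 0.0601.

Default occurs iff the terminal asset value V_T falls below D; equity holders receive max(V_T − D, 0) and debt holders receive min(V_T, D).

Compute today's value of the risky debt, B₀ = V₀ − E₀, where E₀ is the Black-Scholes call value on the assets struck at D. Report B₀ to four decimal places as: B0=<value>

B0=72.8542

d₁ = [ln(V₀/D) + (r + σ²/2)T] / (σ√T)
   = [ln(332.0960/130.7803) + (0.0601 + 0.5·0.1171²)·9.7347] / (0.1171·√9.7347)
   = [0.931905 + 0.651799] / 0.365358 = 4.334667
d₂ = d₁ − σ√T = 4.334667 − 0.365358 = 3.969310
N(d₁) = 0.999993,  N(d₂) = 0.999964,  e^(−rT) = 0.557075
E₀ = V₀·N(d₁) − D·e^(−rT)·N(d₂)
   = 332.0960·0.999993 − 130.7803·0.557075·0.999964 = 259.241771
B₀ = V₀ − E₀ = 332.0960 − 259.241771 = 72.854229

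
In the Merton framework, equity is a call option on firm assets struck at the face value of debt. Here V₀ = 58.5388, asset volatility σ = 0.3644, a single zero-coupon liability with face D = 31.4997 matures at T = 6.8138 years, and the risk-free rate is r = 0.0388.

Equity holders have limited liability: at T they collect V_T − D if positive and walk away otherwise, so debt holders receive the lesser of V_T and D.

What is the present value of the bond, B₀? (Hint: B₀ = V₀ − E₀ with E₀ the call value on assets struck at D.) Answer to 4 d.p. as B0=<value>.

B0=21.0068

d₁ = [ln(V₀/D) + (r + σ²/2)T] / (σ√T)
   = [ln(58.5388/31.4997) + (0.0388 + 0.5·0.3644²)·6.8138] / (0.3644·√6.8138)
   = [0.619712 + 0.716769] / 0.951203 = 1.405043
d₂ = d₁ − σ√T = 1.405043 − 0.951203 = 0.453840
N(d₁) = 0.919996,  N(d₂) = 0.675028,  e^(−rT) = 0.767685
E₀ = V₀·N(d₁) − D·e^(−rT)·N(d₂)
   = 58.5388·0.919996 − 31.4997·0.767685·0.675028 = 37.532015
B₀ = V₀ − E₀ = 58.5388 − 37.532015 = 21.006785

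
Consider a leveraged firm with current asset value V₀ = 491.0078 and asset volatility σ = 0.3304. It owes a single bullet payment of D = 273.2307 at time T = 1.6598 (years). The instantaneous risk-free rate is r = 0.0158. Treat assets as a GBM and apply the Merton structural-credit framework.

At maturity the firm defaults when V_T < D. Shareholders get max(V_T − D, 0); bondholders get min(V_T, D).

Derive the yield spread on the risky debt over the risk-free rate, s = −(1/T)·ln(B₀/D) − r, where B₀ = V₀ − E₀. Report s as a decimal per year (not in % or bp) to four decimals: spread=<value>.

spread=0.0116

d₁ = [ln(V₀/D) + (r + σ²/2)T] / (σ√T)
   = [ln(491.0078/273.2307) + (0.0158 + 0.5·0.3304²)·1.6598] / (0.3304·√1.6598)
   = [0.586144 + 0.116820] / 0.425665 = 1.651448
d₂ = d₁ − σ√T = 1.651448 − 0.425665 = 1.225783
N(d₁) = 0.950676,  N(d₂) = 0.889860,  e^(−rT) = 0.974116
E₀ = V₀·N(d₁) − D·e^(−rT)·N(d₂)
   = 491.0078·0.950676 − 273.2307·0.974116·0.889860 = 229.945868
B₀ = V₀ − E₀ = 491.0078 − 229.945868 = 261.061932
spread = −(1/T)·ln(B₀/D) − r = −(1/1.6598)·ln(261.061932/273.2307) − 0.0158 = 0.01164838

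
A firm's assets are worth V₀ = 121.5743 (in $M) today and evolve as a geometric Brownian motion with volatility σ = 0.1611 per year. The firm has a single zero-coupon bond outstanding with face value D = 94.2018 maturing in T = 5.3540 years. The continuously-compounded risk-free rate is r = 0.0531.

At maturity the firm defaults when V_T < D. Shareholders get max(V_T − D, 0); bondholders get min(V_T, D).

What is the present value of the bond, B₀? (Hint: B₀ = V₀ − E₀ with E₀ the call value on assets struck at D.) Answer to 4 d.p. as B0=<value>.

d₁ = [ln(V₀/D) + (r + σ²/2)T] / (σ√T)
   = [ln(121.5743/94.2018) + (0.0531 + 0.5·0.1611²)·5.3540] / (0.1611·√5.3540)
   = [0.255086 + 0.353774] / 0.372765 = 1.633364
d₂ = d₁ − σ√T = 1.633364 − 0.372765 = 1.260600
N(d₁) = 0.948804,  N(d₂) = 0.896273,  e^(−rT) = 0.752543
E₀ = V₀·N(d₁) − D·e^(−rT)·N(d₂)
   = 121.5743·0.948804 − 94.2018·0.752543·0.896273 = 51.812539
B₀ = V₀ − E₀ = 121.5743 − 51.812539 = 69.761761

B0=69.7618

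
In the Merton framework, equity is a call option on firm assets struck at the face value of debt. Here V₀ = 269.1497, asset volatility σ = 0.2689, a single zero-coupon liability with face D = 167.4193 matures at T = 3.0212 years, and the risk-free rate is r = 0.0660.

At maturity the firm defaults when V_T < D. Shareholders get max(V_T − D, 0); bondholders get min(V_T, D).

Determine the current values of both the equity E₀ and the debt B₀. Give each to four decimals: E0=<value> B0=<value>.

d₁ = [ln(V₀/D) + (r + σ²/2)T] / (σ√T)
   = [ln(269.1497/167.4193) + (0.0660 + 0.5·0.2689²)·3.0212] / (0.2689·√3.0212)
   = [0.474766 + 0.308626] / 0.467391 = 1.676096
d₂ = d₁ − σ√T = 1.676096 − 0.467391 = 1.208705
N(d₁) = 0.953140,  N(d₂) = 0.886612,  e^(−rT) = 0.819223
E₀ = V₀·N(d₁) − D·e^(−rT)·N(d₂)
   = 269.1497·0.953140 − 167.4193·0.819223·0.886612 = 134.935324
B₀ = V₀ − E₀ = 269.1497 − 134.935324 = 134.214376

E0=134.9353 B0=134.2144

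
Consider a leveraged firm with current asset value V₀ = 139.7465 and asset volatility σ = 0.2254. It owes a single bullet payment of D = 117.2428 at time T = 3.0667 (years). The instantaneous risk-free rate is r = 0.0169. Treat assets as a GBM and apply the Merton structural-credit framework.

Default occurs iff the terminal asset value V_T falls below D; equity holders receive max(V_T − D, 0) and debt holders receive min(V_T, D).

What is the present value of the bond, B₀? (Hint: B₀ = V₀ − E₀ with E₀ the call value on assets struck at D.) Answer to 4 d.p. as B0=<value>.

d₁ = [ln(V₀/D) + (r + σ²/2)T] / (σ√T)
   = [ln(139.7465/117.2428) + (0.0169 + 0.5·0.2254²)·3.0667] / (0.2254·√3.0667)
   = [0.175583 + 0.129729] / 0.394720 = 0.773490
d₂ = d₁ − σ√T = 0.773490 − 0.394720 = 0.378770
N(d₁) = 0.780384,  N(d₂) = 0.647571,  e^(−rT) = 0.949493
E₀ = V₀·N(d₁) − D·e^(−rT)·N(d₂)
   = 139.7465·0.780384 − 117.2428·0.949493·0.647571 = 36.967570
B₀ = V₀ − E₀ = 139.7465 − 36.967570 = 102.778930

B0=102.7789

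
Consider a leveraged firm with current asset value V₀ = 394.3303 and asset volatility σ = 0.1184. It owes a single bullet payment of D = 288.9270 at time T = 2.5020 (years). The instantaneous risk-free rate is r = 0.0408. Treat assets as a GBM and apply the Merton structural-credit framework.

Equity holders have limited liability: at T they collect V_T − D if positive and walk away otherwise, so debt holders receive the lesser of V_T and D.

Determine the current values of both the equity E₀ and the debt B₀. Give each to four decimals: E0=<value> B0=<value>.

d₁ = [ln(V₀/D) + (r + σ²/2)T] / (σ√T)
   = [ln(394.3303/288.9270) + (0.0408 + 0.5·0.1184²)·2.5020] / (0.1184·√2.5020)
   = [0.311015 + 0.119619] / 0.187282 = 2.299390
d₂ = d₁ − σ√T = 2.299390 − 0.187282 = 2.112108
N(d₁) = 0.989259,  N(d₂) = 0.982661,  e^(−rT) = 0.902956
E₀ = V₀·N(d₁) − D·e^(−rT)·N(d₂)
   = 394.3303·0.989259 − 288.9270·0.902956·0.982661 = 133.729743
B₀ = V₀ − E₀ = 394.3303 − 133.729743 = 260.600557

E0=133.7297 B0=260.6006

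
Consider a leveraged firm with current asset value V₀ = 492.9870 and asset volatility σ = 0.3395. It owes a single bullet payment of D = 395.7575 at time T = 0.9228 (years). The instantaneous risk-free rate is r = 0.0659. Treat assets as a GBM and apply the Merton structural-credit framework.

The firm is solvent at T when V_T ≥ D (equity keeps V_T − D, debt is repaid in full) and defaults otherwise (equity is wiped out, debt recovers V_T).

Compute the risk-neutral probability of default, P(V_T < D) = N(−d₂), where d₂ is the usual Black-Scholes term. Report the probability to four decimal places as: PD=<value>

d₁ = [ln(V₀/D) + (r + σ²/2)T] / (σ√T)
   = [ln(492.9870/395.7575) + (0.0659 + 0.5·0.3395²)·0.9228] / (0.3395·√0.9228)
   = [0.219681 + 0.113994] / 0.326132 = 1.023128
d₂ = d₁ − σ√T = 1.023128 − 0.326132 = 0.696995
risk-neutral PD = N(−d₂) = N(-0.696995) = 0.242903

PD=0.2429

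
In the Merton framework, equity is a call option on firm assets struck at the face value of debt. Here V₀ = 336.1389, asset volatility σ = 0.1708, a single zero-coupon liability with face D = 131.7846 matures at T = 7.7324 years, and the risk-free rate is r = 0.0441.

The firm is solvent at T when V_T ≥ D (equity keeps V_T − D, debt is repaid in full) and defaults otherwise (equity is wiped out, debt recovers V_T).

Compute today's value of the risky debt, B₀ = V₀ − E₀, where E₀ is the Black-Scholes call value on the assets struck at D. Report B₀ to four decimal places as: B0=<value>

d₁ = [ln(V₀/D) + (r + σ²/2)T] / (σ√T)
   = [ln(336.1389/131.7846) + (0.0441 + 0.5·0.1708²)·7.7324] / (0.1708·√7.7324)
   = [0.936356 + 0.453786] / 0.474947 = 2.926942
d₂ = d₁ − σ√T = 2.926942 − 0.474947 = 2.451995
N(d₁) = 0.998288,  N(d₂) = 0.992897,  e^(−rT) = 0.711060
E₀ = V₀·N(d₁) − D·e^(−rT)·N(d₂)
   = 336.1389·0.998288 − 131.7846·0.711060·0.992897 = 242.522484
B₀ = V₀ − E₀ = 336.1389 − 242.522484 = 93.616416

B0=93.6164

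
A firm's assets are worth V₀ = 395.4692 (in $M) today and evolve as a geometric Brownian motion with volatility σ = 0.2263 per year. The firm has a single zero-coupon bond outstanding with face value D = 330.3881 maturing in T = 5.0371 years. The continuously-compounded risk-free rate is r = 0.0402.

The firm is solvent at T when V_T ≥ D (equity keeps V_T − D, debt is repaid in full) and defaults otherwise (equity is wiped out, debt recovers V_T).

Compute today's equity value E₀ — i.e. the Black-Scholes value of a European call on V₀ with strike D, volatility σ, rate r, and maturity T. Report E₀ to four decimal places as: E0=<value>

E0=146.9042

d₁ = [ln(V₀/D) + (r + σ²/2)T] / (σ√T)
   = [ln(395.4692/330.3881) + (0.0402 + 0.5·0.2263²)·5.0371] / (0.2263·√5.0371)
   = [0.179805 + 0.331471] / 0.507896 = 1.006654
d₂ = d₁ − σ√T = 1.006654 − 0.507896 = 0.498758
N(d₁) = 0.842949,  N(d₂) = 0.691025,  e^(−rT) = 0.816693
E₀ = V₀·N(d₁) − D·e^(−rT)·N(d₂)
   = 395.4692·0.842949 − 330.3881·0.816693·0.691025 = 146.904158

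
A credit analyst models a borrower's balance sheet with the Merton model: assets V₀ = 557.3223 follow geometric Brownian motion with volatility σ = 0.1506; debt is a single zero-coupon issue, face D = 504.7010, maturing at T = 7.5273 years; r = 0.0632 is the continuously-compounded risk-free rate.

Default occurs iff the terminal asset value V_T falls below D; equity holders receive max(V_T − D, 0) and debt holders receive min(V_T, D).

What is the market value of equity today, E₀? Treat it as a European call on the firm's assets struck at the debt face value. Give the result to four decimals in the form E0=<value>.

d₁ = [ln(V₀/D) + (r + σ²/2)T] / (σ√T)
   = [ln(557.3223/504.7010) + (0.0632 + 0.5·0.1506²)·7.5273] / (0.1506·√7.5273)
   = [0.099178 + 0.561086] / 0.413185 = 1.597986
d₂ = d₁ − σ√T = 1.597986 − 0.413185 = 1.184801
N(d₁) = 0.944977,  N(d₂) = 0.881952,  e^(−rT) = 0.621434
E₀ = V₀·N(d₁) − D·e^(−rT)·N(d₂)
   = 557.3223·0.944977 − 504.7010·0.621434·0.881952 = 250.042715

E0=250.0427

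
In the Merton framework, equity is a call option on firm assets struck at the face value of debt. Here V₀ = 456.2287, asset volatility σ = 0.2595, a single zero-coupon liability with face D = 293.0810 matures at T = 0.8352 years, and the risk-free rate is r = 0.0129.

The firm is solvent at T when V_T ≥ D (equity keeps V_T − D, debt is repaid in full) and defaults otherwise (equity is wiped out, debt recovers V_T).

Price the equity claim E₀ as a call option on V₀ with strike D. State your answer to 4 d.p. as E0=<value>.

d₁ = [ln(V₀/D) + (r + σ²/2)T] / (σ√T)
   = [ln(456.2287/293.0810) + (0.0129 + 0.5·0.2595²)·0.8352] / (0.2595·√0.8352)
   = [0.442545 + 0.038895] / 0.237155 = 2.030066
d₂ = d₁ − σ√T = 2.030066 − 0.237155 = 1.792910
N(d₁) = 0.978825,  N(d₂) = 0.963506,  e^(−rT) = 0.989284
E₀ = V₀·N(d₁) − D·e^(−rT)·N(d₂)
   = 456.2287·0.978825 − 293.0810·0.989284·0.963506 = 167.208786

E0=167.2088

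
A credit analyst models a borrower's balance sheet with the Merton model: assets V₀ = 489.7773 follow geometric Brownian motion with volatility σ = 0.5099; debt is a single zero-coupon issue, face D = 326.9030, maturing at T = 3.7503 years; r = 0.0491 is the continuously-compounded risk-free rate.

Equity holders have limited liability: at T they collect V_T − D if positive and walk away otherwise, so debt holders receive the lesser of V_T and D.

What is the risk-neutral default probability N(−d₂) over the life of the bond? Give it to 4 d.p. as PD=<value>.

d₁ = [ln(V₀/D) + (r + σ²/2)T] / (σ√T)
   = [ln(489.7773/326.9030) + (0.0491 + 0.5·0.5099²)·3.7503] / (0.5099·√3.7503)
   = [0.404287 + 0.671675] / 0.987457 = 1.089630
d₂ = d₁ − σ√T = 1.089630 − 0.987457 = 0.102173
risk-neutral PD = N(−d₂) = N(-0.102173) = 0.459310

PD=0.4593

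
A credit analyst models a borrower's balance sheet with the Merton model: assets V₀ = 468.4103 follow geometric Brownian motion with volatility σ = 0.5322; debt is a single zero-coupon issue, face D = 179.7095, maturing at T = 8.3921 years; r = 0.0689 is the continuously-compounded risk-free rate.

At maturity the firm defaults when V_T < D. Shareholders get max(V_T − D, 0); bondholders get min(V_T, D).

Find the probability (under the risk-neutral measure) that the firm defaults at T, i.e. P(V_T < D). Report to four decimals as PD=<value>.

PD=0.4108

d₁ = [ln(V₀/D) + (r + σ²/2)T] / (σ√T)
   = [ln(468.4103/179.7095) + (0.0689 + 0.5·0.5322²)·8.3921] / (0.5322·√8.3921)
   = [0.958003 + 1.766692] / 1.541737 = 1.767289
d₂ = d₁ − σ√T = 1.767289 − 1.541737 = 0.225553
risk-neutral PD = N(−d₂) = N(-0.225553) = 0.410775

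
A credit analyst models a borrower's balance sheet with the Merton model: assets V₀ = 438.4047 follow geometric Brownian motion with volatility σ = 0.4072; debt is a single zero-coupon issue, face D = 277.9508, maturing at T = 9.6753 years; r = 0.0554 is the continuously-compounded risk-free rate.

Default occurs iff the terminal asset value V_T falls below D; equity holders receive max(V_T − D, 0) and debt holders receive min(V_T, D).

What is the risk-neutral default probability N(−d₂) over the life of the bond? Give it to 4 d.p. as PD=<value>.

d₁ = [ln(V₀/D) + (r + σ²/2)T] / (σ√T)
   = [ln(438.4047/277.9508) + (0.0554 + 0.5·0.4072²)·9.6753] / (0.4072·√9.6753)
   = [0.455698 + 1.338151] / 1.266601 = 1.416270
d₂ = d₁ − σ√T = 1.416270 − 1.266601 = 0.149668
risk-neutral PD = N(−d₂) = N(-0.149668) = 0.440513

PD=0.4405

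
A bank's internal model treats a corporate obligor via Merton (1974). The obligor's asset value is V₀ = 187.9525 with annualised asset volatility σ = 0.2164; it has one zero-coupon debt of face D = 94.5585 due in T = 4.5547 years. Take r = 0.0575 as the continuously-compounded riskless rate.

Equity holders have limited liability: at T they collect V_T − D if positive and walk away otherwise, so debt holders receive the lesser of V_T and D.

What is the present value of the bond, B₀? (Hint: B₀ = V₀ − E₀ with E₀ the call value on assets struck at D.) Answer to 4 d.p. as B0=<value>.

d₁ = [ln(V₀/D) + (r + σ²/2)T] / (σ√T)
   = [ln(187.9525/94.5585) + (0.0575 + 0.5·0.2164²)·4.5547] / (0.2164·√4.5547)
   = [0.686971 + 0.368541] / 0.461835 = 2.285472
d₂ = d₁ − σ√T = 2.285472 − 0.461835 = 1.823637
N(d₁) = 0.988857,  N(d₂) = 0.965897,  e^(−rT) = 0.769592
E₀ = V₀·N(d₁) − D·e^(−rT)·N(d₂)
   = 187.9525·0.988857 − 94.5585·0.769592·0.965897 = 115.568554
B₀ = V₀ − E₀ = 187.9525 − 115.568554 = 72.383946

B0=72.3839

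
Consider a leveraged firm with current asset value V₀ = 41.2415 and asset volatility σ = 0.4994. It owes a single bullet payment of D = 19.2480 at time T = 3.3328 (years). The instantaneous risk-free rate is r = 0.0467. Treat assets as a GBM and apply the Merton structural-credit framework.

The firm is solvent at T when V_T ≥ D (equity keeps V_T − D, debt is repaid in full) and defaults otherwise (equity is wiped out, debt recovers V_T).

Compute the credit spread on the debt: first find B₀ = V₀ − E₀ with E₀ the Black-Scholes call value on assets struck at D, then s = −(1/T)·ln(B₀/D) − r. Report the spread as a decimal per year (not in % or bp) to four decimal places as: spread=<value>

d₁ = [ln(V₀/D) + (r + σ²/2)T] / (σ√T)
   = [ln(41.2415/19.2480) + (0.0467 + 0.5·0.4994²)·3.3328] / (0.4994·√3.3328)
   = [0.762038 + 0.571243] / 0.911703 = 1.462407
d₂ = d₁ − σ√T = 1.462407 − 0.911703 = 0.550705
N(d₁) = 0.928185,  N(d₂) = 0.709082,  e^(−rT) = 0.855866
E₀ = V₀·N(d₁) − D·e^(−rT)·N(d₂)
   = 41.2415·0.928185 − 19.2480·0.855866·0.709082 = 26.598543
B₀ = V₀ − E₀ = 41.2415 − 26.598543 = 14.642957
spread = −(1/T)·ln(B₀/D) − r = −(1/3.3328)·ln(14.642957/19.2480) − 0.0467 = 0.03534744

spread=0.0353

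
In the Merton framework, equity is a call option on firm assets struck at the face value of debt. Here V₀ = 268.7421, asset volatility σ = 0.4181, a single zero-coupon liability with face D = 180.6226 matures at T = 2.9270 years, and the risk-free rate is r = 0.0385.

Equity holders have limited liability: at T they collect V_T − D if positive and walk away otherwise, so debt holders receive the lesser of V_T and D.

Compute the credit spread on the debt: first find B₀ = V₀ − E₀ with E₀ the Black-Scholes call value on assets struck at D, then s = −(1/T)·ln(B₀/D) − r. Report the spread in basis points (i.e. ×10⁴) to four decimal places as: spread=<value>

d₁ = [ln(V₀/D) + (r + σ²/2)T] / (σ√T)
   = [ln(268.7421/180.6226) + (0.0385 + 0.5·0.4181²)·2.9270] / (0.4181·√2.9270)
   = [0.397342 + 0.368520] / 0.715305 = 1.070679
d₂ = d₁ − σ√T = 1.070679 − 0.715305 = 0.355374
N(d₁) = 0.857843,  N(d₂) = 0.638845,  e^(−rT) = 0.893428
E₀ = V₀·N(d₁) − D·e^(−rT)·N(d₂)
   = 268.7421·0.857843 − 180.6226·0.893428·0.638845 = 127.446017
B₀ = V₀ − E₀ = 268.7421 − 127.446017 = 141.296083
spread = −(1/T)·ln(B₀/D) − r = −(1/2.9270)·ln(141.296083/180.6226) − 0.0385 = 0.04539211
in basis points: 0.04539211 × 10⁴ = 453.9211 bp

spread=453.9211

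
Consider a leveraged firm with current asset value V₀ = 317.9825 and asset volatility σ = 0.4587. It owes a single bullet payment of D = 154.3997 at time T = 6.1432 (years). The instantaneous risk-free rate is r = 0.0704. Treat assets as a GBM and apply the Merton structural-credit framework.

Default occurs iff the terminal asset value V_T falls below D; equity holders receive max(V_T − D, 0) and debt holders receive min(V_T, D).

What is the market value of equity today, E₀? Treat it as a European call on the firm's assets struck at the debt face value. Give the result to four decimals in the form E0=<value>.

E0=232.5987

d₁ = [ln(V₀/D) + (r + σ²/2)T] / (σ√T)
   = [ln(317.9825/154.3997) + (0.0704 + 0.5·0.4587²)·6.1432] / (0.4587·√6.1432)
   = [0.722452 + 1.078763] / 1.136910 = 1.584308
d₂ = d₁ − σ√T = 1.584308 − 1.136910 = 0.447398
N(d₁) = 0.943438,  N(d₂) = 0.672706,  e^(−rT) = 0.648897
E₀ = V₀·N(d₁) − D·e^(−rT)·N(d₂)
   = 317.9825·0.943438 − 154.3997·0.648897·0.672706 = 232.598735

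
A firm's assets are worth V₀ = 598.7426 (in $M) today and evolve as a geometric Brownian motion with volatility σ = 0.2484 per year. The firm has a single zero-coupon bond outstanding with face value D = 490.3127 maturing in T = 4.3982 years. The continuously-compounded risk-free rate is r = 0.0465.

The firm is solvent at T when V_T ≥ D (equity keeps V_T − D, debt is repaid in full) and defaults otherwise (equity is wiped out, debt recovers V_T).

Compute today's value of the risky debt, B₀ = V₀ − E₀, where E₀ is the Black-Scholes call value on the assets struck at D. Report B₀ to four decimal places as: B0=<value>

d₁ = [ln(V₀/D) + (r + σ²/2)T] / (σ√T)
   = [ln(598.7426/490.3127) + (0.0465 + 0.5·0.2484²)·4.3982] / (0.2484·√4.3982)
   = [0.199788 + 0.340206] / 0.520942 = 1.036575
d₂ = d₁ − σ√T = 1.036575 − 0.520942 = 0.515633
N(d₁) = 0.850033,  N(d₂) = 0.696945,  e^(−rT) = 0.815041
E₀ = V₀·N(d₁) − D·e^(−rT)·N(d₂)
   = 598.7426·0.850033 − 490.3127·0.815041·0.696945 = 230.434311
B₀ = V₀ − E₀ = 598.7426 − 230.434311 = 368.308289

B0=368.3083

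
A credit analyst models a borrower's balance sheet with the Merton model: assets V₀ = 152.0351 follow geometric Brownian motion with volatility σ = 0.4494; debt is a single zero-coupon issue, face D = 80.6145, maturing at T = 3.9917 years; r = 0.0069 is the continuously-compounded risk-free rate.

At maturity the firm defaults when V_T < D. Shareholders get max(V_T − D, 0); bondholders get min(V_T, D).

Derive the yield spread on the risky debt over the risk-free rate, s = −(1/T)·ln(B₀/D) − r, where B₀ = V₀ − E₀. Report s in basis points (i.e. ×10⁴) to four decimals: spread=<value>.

d₁ = [ln(V₀/D) + (r + σ²/2)T] / (σ√T)
   = [ln(152.0351/80.6145) + (0.0069 + 0.5·0.4494²)·3.9917] / (0.4494·√3.9917)
   = [0.634433 + 0.430625] / 0.897867 = 1.186209
d₂ = d₁ − σ√T = 1.186209 − 0.897867 = 0.288342
N(d₁) = 0.882230,  N(d₂) = 0.613458,  e^(−rT) = 0.972833
E₀ = V₀·N(d₁) − D·e^(−rT)·N(d₂)
   = 152.0351·0.882230 − 80.6145·0.972833·0.613458 = 86.019872
B₀ = V₀ − E₀ = 152.0351 − 86.019872 = 66.015228
spread = −(1/T)·ln(B₀/D) − r = −(1/3.9917)·ln(66.015228/80.6145) − 0.0069 = 0.04315213
in basis points: 0.04315213 × 10⁴ = 431.5213 bp

spread=431.5213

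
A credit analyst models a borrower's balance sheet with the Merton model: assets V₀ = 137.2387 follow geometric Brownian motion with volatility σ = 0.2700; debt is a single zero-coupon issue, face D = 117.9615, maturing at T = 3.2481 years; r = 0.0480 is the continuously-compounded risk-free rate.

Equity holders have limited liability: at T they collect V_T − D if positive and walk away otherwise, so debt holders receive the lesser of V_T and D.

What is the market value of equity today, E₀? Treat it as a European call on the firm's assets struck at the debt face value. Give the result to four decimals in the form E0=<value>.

d₁ = [ln(V₀/D) + (r + σ²/2)T] / (σ√T)
   = [ln(137.2387/117.9615) + (0.0480 + 0.5·0.2700²)·3.2481] / (0.2700·√3.2481)
   = [0.151363 + 0.274302] / 0.486607 = 0.874762
d₂ = d₁ − σ√T = 0.874762 − 0.486607 = 0.388155
N(d₁) = 0.809148,  N(d₂) = 0.651049,  e^(−rT) = 0.855637
E₀ = V₀·N(d₁) − D·e^(−rT)·N(d₂)
   = 137.2387·0.809148 − 117.9615·0.855637·0.651049 = 45.334590

E0=45.3346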